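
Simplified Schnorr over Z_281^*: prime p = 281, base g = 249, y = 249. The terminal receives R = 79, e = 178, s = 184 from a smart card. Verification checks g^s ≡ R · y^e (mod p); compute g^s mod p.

181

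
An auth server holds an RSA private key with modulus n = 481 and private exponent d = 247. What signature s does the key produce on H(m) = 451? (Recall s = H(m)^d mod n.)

Squares mod 481: (H(m))^1≡451, (H(m))^2≡419, (H(m))^4≡477, (H(m))^8≡16, (H(m))^16≡256, (H(m))^32≡120, (H(m))^64≡451, (H(m))^128≡419
247 = 128 + 64 + 32 + 16 + 4 + 2 + 1, so (H(m))^247 ≡ 419·451·120·256·477·419·451 ≡ 477 (mod 481)

477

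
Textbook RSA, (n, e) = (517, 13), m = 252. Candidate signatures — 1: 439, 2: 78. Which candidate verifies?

1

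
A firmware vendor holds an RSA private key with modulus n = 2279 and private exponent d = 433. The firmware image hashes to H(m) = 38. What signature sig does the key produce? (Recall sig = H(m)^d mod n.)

96

Squares mod 2279: (H(m))^1≡38, (H(m))^2≡1444, (H(m))^4≡2130, (H(m))^8≡1690, (H(m))^16≡513, (H(m))^32≡1084, (H(m))^64≡1371, (H(m))^128≡1745, (H(m))^256≡281
433 = 256 + 128 + 32 + 16 + 1, so (H(m))^433 ≡ 281·1745·1084·513·38 ≡ 96 (mod 2279)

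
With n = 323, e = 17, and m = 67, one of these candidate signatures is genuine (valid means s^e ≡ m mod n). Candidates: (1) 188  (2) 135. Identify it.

Candidate 1: Squares mod 323: 188^1≡188, 188^2≡137, 188^4≡35, 188^8≡256, 188^16≡290; 17 = 16 + 1, so 188^17 ≡ 290·188 ≡ 256 (mod 323)
Candidate 2: Squares mod 323: 135^1≡135, 135^2≡137, 135^4≡35, 135^8≡256, 135^16≡290; 17 = 16 + 1, so 135^17 ≡ 290·135 ≡ 67 (mod 323)
  → matches m = 67

2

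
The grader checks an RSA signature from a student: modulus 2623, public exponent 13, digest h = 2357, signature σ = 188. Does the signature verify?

σ^13 mod 2623 = 2357
σ^13 mod 2623 = 2357 matches h.

verifies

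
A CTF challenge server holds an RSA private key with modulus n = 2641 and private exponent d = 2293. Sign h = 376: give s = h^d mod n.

h^2293 mod 2641 = 1343

1343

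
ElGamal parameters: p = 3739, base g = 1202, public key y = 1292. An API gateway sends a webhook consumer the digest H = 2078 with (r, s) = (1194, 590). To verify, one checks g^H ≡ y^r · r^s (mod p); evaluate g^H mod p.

3492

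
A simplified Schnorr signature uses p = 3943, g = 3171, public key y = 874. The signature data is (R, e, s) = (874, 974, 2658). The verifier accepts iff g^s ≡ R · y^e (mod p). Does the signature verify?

verifies

g^s mod p:
3171^2 = 10055241 ≡ 591
3171^4 ≡ 591^2 = 349281 ≡ 2297
3171^8 ≡ 2297^2 = 5276209 ≡ 475
3171^16 ≡ 475^2 = 225625 ≡ 874
3171^32 ≡ 874^2 = 763876 ≡ 2877
3171^64 ≡ 2877^2 = 8277129 ≡ 772
3171^128 ≡ 772^2 = 595984 ≡ 591
3171^256 ≡ 591^2 = 349281 ≡ 2297
3171^512 ≡ 2297^2 = 5276209 ≡ 475
3171^1024 ≡ 475^2 = 225625 ≡ 874
3171^2048 ≡ 874^2 = 763876 ≡ 2877
2658 = 2048 + 512 + 64 + 32 + 2, so 3171^2658 ≡ 2877·475·772·2877·591 ≡ 2807 (mod 3943)
R · y^e mod p:
874^2 = 763876 ≡ 2877
874^4 ≡ 2877^2 = 8277129 ≡ 772
874^8 ≡ 772^2 = 595984 ≡ 591
874^16 ≡ 591^2 = 349281 ≡ 2297
874^32 ≡ 2297^2 = 5276209 ≡ 475
874^64 ≡ 475^2 = 225625 ≡ 874
874^128 ≡ 874^2 = 763876 ≡ 2877
874^256 ≡ 2877^2 = 8277129 ≡ 772
874^512 ≡ 772^2 = 595984 ≡ 591
974 = 512 + 256 + 128 + 64 + 8 + 4 + 2, so 874^974 ≡ 591·772·2877·874·591·772·2877 ≡ 2877 (mod 3943)
874·2877 = 2514498 ≡ 2807 (mod 3943)
2807 ≡ 2807 (mod 3943); signature holds.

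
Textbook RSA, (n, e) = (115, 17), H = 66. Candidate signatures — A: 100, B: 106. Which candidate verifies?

Candidate A: 100^2 = 10000 ≡ 110; 100^4 ≡ 110^2 = 12100 ≡ 25; 100^8 ≡ 25^2 = 625 ≡ 50; 100^16 ≡ 50^2 = 2500 ≡ 85; 17 = 16 + 1, so 100^17 ≡ 85·100 ≡ 105 (mod 115)
Candidate B: 106^2 = 11236 ≡ 81; 106^4 ≡ 81^2 = 6561 ≡ 6; 106^8 ≡ 6^2 = 36; 106^16 ≡ 36^2 = 1296 ≡ 31; 17 = 16 + 1, so 106^17 ≡ 31·106 ≡ 66 (mod 115)
  → matches H = 66

B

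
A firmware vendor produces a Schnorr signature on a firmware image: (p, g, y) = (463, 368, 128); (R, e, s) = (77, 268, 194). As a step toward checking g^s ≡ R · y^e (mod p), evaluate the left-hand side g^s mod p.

368^194 mod 463 = 293

293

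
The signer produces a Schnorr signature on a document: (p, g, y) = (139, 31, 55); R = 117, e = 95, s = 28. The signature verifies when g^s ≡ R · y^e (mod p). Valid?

no

g^s mod p:
31^2 = 961 ≡ 127
31^4 ≡ 127^2 = 16129 ≡ 5
31^8 ≡ 5^2 = 25
31^16 ≡ 25^2 = 625 ≡ 69
28 = 16 + 8 + 4, so 31^28 ≡ 69·25·5 ≡ 7 (mod 139)
R · y^e mod p:
55^2 = 3025 ≡ 106
55^4 ≡ 106^2 = 11236 ≡ 116
55^8 ≡ 116^2 = 13456 ≡ 112
55^16 ≡ 112^2 = 12544 ≡ 34
55^32 ≡ 34^2 = 1156 ≡ 44
55^64 ≡ 44^2 = 1936 ≡ 129
95 = 64 + 16 + 8 + 4 + 2 + 1, so 55^95 ≡ 129·34·112·116·106·55 ≡ 131 (mod 139)
117·131 = 15327 ≡ 37 (mod 139)
7 ≠ 37; the check fails.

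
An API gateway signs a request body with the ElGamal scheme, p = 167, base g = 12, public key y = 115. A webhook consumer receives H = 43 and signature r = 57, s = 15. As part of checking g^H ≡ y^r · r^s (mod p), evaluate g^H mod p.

Squares mod 167: 12^1≡12, 12^2≡144, 12^4≡28, 12^8≡116, 12^16≡96, 12^32≡31
43 = 32 + 8 + 2 + 1, so 12^43 ≡ 31·116·144·12 ≡ 152 (mod 167)

152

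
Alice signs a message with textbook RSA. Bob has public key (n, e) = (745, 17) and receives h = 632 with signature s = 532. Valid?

yes

Squares mod 745: s^1≡532, s^2≡669, s^4≡561, s^8≡331, s^16≡46
17 = 16 + 1, so s^17 ≡ 46·532 ≡ 632 (mod 745)
Since 632 equals the digest 632, verification succeeds.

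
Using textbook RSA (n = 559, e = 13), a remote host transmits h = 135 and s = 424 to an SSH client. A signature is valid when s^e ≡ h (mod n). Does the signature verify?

Squares mod 559: s^1≡424, s^2≡337, s^4≡92, s^8≡79
13 = 8 + 4 + 1, so s^13 ≡ 79·92·424 ≡ 424 (mod 559)
424 ≠ 135, so verification fails.

does not verify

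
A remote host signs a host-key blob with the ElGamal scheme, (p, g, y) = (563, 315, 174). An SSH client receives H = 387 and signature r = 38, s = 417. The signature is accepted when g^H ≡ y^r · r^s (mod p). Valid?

yes

Left side g^H mod p:
315^2 = 99225 ≡ 137
315^4 ≡ 137^2 = 18769 ≡ 190
315^8 ≡ 190^2 = 36100 ≡ 68
315^16 ≡ 68^2 = 4624 ≡ 120
315^32 ≡ 120^2 = 14400 ≡ 325
315^64 ≡ 325^2 = 105625 ≡ 344
315^128 ≡ 344^2 = 118336 ≡ 106
315^256 ≡ 106^2 = 11236 ≡ 539
387 = 256 + 128 + 2 + 1, so 315^387 ≡ 539·106·137·315 ≡ 369 (mod 563)
Right side y^r · r^s mod p:
174^2 = 30276 ≡ 437
174^4 ≡ 437^2 = 190969 ≡ 112
174^8 ≡ 112^2 = 12544 ≡ 158
174^16 ≡ 158^2 = 24964 ≡ 192
174^32 ≡ 192^2 = 36864 ≡ 269
38 = 32 + 4 + 2, so 174^38 ≡ 269·112·437 ≡ 181 (mod 563)
38^2 = 1444 ≡ 318
38^4 ≡ 318^2 = 101124 ≡ 347
38^8 ≡ 347^2 = 120409 ≡ 490
38^16 ≡ 490^2 = 240100 ≡ 262
38^32 ≡ 262^2 = 68644 ≡ 521
38^64 ≡ 521^2 = 271441 ≡ 75
38^128 ≡ 75^2 = 5625 ≡ 558
38^256 ≡ 558^2 = 311364 ≡ 25
417 = 256 + 128 + 32 + 1, so 38^417 ≡ 25·558·521·38 ≡ 198 (mod 563)
181·198 = 35838 ≡ 369 (mod 563)
369 ≡ 369 (mod 563), so the signature is genuine.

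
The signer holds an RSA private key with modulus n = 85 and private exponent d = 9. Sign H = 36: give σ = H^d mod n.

Squares mod 85: H^1≡36, H^2≡21, H^4≡16, H^8≡1
9 = 8 + 1, so H^9 ≡ 1·36 ≡ 36 (mod 85)

36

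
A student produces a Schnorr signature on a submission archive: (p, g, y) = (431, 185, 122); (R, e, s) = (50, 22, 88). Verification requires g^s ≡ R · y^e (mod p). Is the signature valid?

valid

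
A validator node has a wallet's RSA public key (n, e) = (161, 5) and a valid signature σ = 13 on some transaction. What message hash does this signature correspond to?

Squares mod 161: σ^1≡13, σ^2≡8, σ^4≡64
5 = 4 + 1, so σ^5 ≡ 64·13 ≡ 27 (mod 161)

27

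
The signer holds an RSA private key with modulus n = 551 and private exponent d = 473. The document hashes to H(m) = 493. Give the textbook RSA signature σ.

493

(H(m))^2 ≡ 493^2 = 243049 ≡ 58
(H(m))^4 ≡ 58^2 = 3364 ≡ 58
(H(m))^8 ≡ 58^2 = 3364 ≡ 58
(H(m))^16 ≡ 58^2 = 3364 ≡ 58
(H(m))^32 ≡ 58^2 = 3364 ≡ 58
(H(m))^64 ≡ 58^2 = 3364 ≡ 58
(H(m))^128 ≡ 58^2 = 3364 ≡ 58
(H(m))^256 ≡ 58^2 = 3364 ≡ 58
473 = 256 + 128 + 64 + 16 + 8 + 1, so (H(m))^473 ≡ 58·58·58·58·58·493 ≡ 493 (mod 551)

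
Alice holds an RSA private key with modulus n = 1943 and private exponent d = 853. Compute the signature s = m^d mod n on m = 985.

m^2 ≡ 985^2 = 970225 ≡ 668
m^4 ≡ 668^2 = 446224 ≡ 1277
m^8 ≡ 1277^2 = 1630729 ≡ 552
m^16 ≡ 552^2 = 304704 ≡ 1596
m^32 ≡ 1596^2 = 2547216 ≡ 1886
m^64 ≡ 1886^2 = 3556996 ≡ 1306
m^128 ≡ 1306^2 = 1705636 ≡ 1625
m^256 ≡ 1625^2 = 2640625 ≡ 88
m^512 ≡ 88^2 = 7744 ≡ 1915
853 = 512 + 256 + 64 + 16 + 4 + 1, so m^853 ≡ 1915·88·1306·1596·1277·985 ≡ 840 (mod 1943)

840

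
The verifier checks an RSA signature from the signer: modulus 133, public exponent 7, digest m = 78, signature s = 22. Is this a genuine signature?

genuine

s^2 ≡ 22^2 = 484 ≡ 85
s^4 ≡ 85^2 = 7225 ≡ 43
7 = 4 + 2 + 1, so s^7 ≡ 43·85·22 ≡ 78 (mod 133)
s^7 mod 133 = 78 matches m.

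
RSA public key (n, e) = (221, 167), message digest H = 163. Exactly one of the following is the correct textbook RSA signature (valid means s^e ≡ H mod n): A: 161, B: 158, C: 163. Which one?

B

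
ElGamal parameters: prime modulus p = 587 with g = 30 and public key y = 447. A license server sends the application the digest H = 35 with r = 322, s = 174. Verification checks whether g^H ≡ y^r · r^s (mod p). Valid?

Left side g^H mod p:
Squares mod 587: 30^1≡30, 30^2≡313, 30^4≡527, 30^8≡78, 30^16≡214, 30^32≡10
35 = 32 + 2 + 1, so 30^35 ≡ 10·313·30 ≡ 567 (mod 587)
Right side y^r · r^s mod p:
Squares mod 587: 447^1≡447, 447^2≡229, 447^4≡198, 447^8≡462, 447^16≡363, 447^32≡281, 447^64≡303, 447^128≡237, 447^256≡404
322 = 256 + 64 + 2, so 447^322 ≡ 404·303·229 ≡ 163 (mod 587)
Squares mod 587: 322^1≡322, 322^2≡372, 322^4≡439, 322^8≡185, 322^16≡179, 322^32≡343, 322^64≡249, 322^128≡366
174 = 128 + 32 + 8 + 4 + 2, so 322^174 ≡ 366·343·185·439·372 ≡ 12 (mod 587)
163·12 = 1956 ≡ 195 (mod 587)
567 ≠ 195, so verification fails.

no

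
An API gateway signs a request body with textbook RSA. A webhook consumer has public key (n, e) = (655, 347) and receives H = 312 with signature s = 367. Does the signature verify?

s^2 ≡ 367^2 = 134689 ≡ 414
s^4 ≡ 414^2 = 171396 ≡ 441
s^8 ≡ 441^2 = 194481 ≡ 601
s^16 ≡ 601^2 = 361201 ≡ 296
s^32 ≡ 296^2 = 87616 ≡ 501
s^64 ≡ 501^2 = 251001 ≡ 136
s^128 ≡ 136^2 = 18496 ≡ 156
s^256 ≡ 156^2 = 24336 ≡ 101
347 = 256 + 64 + 16 + 8 + 2 + 1, so s^347 ≡ 101·136·296·601·414·367 ≡ 343 (mod 655)
s^347 mod 655 = 343, but H = 312.

does not verify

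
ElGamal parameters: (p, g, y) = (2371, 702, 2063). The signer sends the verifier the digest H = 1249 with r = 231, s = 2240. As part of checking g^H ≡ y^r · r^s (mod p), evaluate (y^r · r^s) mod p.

675

Squares mod 2371: 2063^1≡2063, 2063^2≡24, 2063^4≡576, 2063^8≡2207, 2063^16≡815, 2063^32≡345, 2063^64≡475, 2063^128≡380
231 = 128 + 64 + 32 + 4 + 2 + 1, so 2063^231 ≡ 380·475·345·576·24·2063 ≡ 2082 (mod 2371)
Squares mod 2371: 231^1≡231, 231^2≡1199, 231^4≡775, 231^8≡762, 231^16≡2120, 231^32≡1355, 231^64≡871, 231^128≡2292, 231^256≡1499, 231^512≡1664, 231^1024≡1939, 231^2048≡1686
2240 = 2048 + 128 + 64, so 231^2240 ≡ 1686·2292·871 ≡ 1056 (mod 2371)
y^r · r^s ≡ 2082·1056 = 2198592 ≡ 675 (mod 2371)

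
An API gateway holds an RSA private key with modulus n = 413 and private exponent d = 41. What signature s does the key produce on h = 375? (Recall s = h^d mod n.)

Squares mod 413: h^1≡375, h^2≡205, h^4≡312, h^8≡289, h^16≡95, h^32≡352
41 = 32 + 8 + 1, so h^41 ≡ 352·289·375 ≡ 16 (mod 413)

16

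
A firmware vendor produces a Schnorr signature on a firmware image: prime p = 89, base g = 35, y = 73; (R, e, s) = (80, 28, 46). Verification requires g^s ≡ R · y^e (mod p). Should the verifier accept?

reject

g^s mod p:
35^2 = 1225 ≡ 68
35^4 ≡ 68^2 = 4624 ≡ 85
35^8 ≡ 85^2 = 7225 ≡ 16
35^16 ≡ 16^2 = 256 ≡ 78
35^32 ≡ 78^2 = 6084 ≡ 32
46 = 32 + 8 + 4 + 2, so 35^46 ≡ 32·16·85·68 ≡ 21 (mod 89)
R · y^e mod p:
73^2 = 5329 ≡ 78
73^4 ≡ 78^2 = 6084 ≡ 32
73^8 ≡ 32^2 = 1024 ≡ 45
73^16 ≡ 45^2 = 2025 ≡ 67
28 = 16 + 8 + 4, so 73^28 ≡ 67·45·32 ≡ 4 (mod 89)
80·4 = 320 ≡ 53 (mod 89)
21 ≠ 53; the check fails.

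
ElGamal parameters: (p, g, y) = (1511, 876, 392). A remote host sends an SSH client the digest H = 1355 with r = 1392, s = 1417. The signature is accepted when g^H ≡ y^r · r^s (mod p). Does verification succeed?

passes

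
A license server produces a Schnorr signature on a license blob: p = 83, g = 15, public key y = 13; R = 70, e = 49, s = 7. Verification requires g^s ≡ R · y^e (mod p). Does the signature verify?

verifies

g^s mod p:
15^7 mod 83 = 57
R · y^e mod p:
13^49 mod 83 = 2
70·2 = 140 ≡ 57 (mod 83)
57 ≡ 57 (mod 83); signature holds.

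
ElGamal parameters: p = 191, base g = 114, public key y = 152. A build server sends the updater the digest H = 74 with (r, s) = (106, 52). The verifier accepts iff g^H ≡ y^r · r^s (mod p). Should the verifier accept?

Left side g^H mod p:
114^2 = 12996 ≡ 8
114^4 ≡ 8^2 = 64
114^8 ≡ 64^2 = 4096 ≡ 85
114^16 ≡ 85^2 = 7225 ≡ 158
114^32 ≡ 158^2 = 24964 ≡ 134
114^64 ≡ 134^2 = 17956 ≡ 2
74 = 64 + 8 + 2, so 114^74 ≡ 2·85·8 ≡ 23 (mod 191)
Right side y^r · r^s mod p:
152^2 = 23104 ≡ 184
152^4 ≡ 184^2 = 33856 ≡ 49
152^8 ≡ 49^2 = 2401 ≡ 109
152^16 ≡ 109^2 = 11881 ≡ 39
152^32 ≡ 39^2 = 1521 ≡ 184
152^64 ≡ 184^2 = 33856 ≡ 49
106 = 64 + 32 + 8 + 2, so 152^106 ≡ 49·184·109·184 ≡ 39 (mod 191)
106^2 = 11236 ≡ 158
106^4 ≡ 158^2 = 24964 ≡ 134
106^8 ≡ 134^2 = 17956 ≡ 2
106^16 ≡ 2^2 = 4
106^32 ≡ 4^2 = 16
52 = 32 + 16 + 4, so 106^52 ≡ 16·4·134 ≡ 172 (mod 191)
39·172 = 6708 ≡ 23 (mod 191)
23 ≡ 23 (mod 191), so the signature is genuine.

accept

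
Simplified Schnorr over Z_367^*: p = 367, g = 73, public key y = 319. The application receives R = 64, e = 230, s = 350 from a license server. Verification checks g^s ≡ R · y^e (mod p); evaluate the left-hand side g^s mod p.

182

73^2 = 5329 ≡ 191
73^4 ≡ 191^2 = 36481 ≡ 148
73^8 ≡ 148^2 = 21904 ≡ 251
73^16 ≡ 251^2 = 63001 ≡ 244
73^32 ≡ 244^2 = 59536 ≡ 82
73^64 ≡ 82^2 = 6724 ≡ 118
73^128 ≡ 118^2 = 13924 ≡ 345
73^256 ≡ 345^2 = 119025 ≡ 117
350 = 256 + 64 + 16 + 8 + 4 + 2, so 73^350 ≡ 117·118·244·251·148·191 ≡ 182 (mod 367)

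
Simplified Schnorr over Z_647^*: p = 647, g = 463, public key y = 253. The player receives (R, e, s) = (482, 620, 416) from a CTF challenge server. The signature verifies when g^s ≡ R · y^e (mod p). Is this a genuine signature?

forged

g^s mod p:
463^2 = 214369 ≡ 212
463^4 ≡ 212^2 = 44944 ≡ 301
463^8 ≡ 301^2 = 90601 ≡ 21
463^16 ≡ 21^2 = 441
463^32 ≡ 441^2 = 194481 ≡ 381
463^64 ≡ 381^2 = 145161 ≡ 233
463^128 ≡ 233^2 = 54289 ≡ 588
463^256 ≡ 588^2 = 345744 ≡ 246
416 = 256 + 128 + 32, so 463^416 ≡ 246·588·381 ≡ 75 (mod 647)
R · y^e mod p:
253^2 = 64009 ≡ 603
253^4 ≡ 603^2 = 363609 ≡ 642
253^8 ≡ 642^2 = 412164 ≡ 25
253^16 ≡ 25^2 = 625
253^32 ≡ 625^2 = 390625 ≡ 484
253^64 ≡ 484^2 = 234256 ≡ 42
253^128 ≡ 42^2 = 1764 ≡ 470
253^256 ≡ 470^2 = 220900 ≡ 273
253^512 ≡ 273^2 = 74529 ≡ 124
620 = 512 + 64 + 32 + 8 + 4, so 253^620 ≡ 124·42·484·25·642 ≡ 471 (mod 647)
482·471 = 227022 ≡ 572 (mod 647)
75 ≠ 572; the check fails.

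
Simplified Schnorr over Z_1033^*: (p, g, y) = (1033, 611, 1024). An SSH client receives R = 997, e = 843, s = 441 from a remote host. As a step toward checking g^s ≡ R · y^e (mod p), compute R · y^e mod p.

844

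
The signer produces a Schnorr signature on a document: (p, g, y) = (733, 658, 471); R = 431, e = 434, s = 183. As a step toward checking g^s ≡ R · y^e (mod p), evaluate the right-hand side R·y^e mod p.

1

471^434 mod 733 = 483
R · y^e ≡ 431·483 = 208173 ≡ 1 (mod 733)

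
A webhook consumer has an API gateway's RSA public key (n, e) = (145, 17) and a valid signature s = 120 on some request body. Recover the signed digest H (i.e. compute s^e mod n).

35

s^2 ≡ 120^2 = 14400 ≡ 45
s^4 ≡ 45^2 = 2025 ≡ 140
s^8 ≡ 140^2 = 19600 ≡ 25
s^16 ≡ 25^2 = 625 ≡ 45
17 = 16 + 1, so s^17 ≡ 45·120 ≡ 35 (mod 145)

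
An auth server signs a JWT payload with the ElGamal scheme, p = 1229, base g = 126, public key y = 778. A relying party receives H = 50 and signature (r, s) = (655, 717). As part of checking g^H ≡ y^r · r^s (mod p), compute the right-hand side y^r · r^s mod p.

859

Squares mod 1229: 778^1≡778, 778^2≡616, 778^4≡924, 778^8≡850, 778^16≡1077, 778^32≡982, 778^64≡788, 778^128≡299, 778^256≡913, 778^512≡307
655 = 512 + 128 + 8 + 4 + 2 + 1, so 778^655 ≡ 307·299·850·924·616·778 ≡ 855 (mod 1229)
Squares mod 1229: 655^1≡655, 655^2≡104, 655^4≡984, 655^8≡1033, 655^16≡317, 655^32≡940, 655^64≡1178, 655^128≡143, 655^256≡785, 655^512≡496
717 = 512 + 128 + 64 + 8 + 4 + 1, so 655^717 ≡ 496·143·1178·1033·984·655 ≡ 93 (mod 1229)
y^r · r^s ≡ 855·93 = 79515 ≡ 859 (mod 1229)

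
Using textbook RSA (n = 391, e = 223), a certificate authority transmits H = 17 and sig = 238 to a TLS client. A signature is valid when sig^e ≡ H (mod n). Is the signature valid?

sig^2 ≡ 238^2 = 56644 ≡ 340
sig^4 ≡ 340^2 = 115600 ≡ 255
sig^8 ≡ 255^2 = 65025 ≡ 119
sig^16 ≡ 119^2 = 14161 ≡ 85
sig^32 ≡ 85^2 = 7225 ≡ 187
sig^64 ≡ 187^2 = 34969 ≡ 170
sig^128 ≡ 170^2 = 28900 ≡ 357
223 = 128 + 64 + 16 + 8 + 4 + 2 + 1, so sig^223 ≡ 357·170·85·119·255·340·238 ≡ 374 (mod 391)
374 ≠ 17, so verification fails.

invalid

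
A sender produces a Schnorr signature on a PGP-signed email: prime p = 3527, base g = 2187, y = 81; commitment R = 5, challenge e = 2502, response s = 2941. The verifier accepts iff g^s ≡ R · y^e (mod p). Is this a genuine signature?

forged

g^s mod p:
Squares mod 3527: 2187^1≡2187, 2187^2≡357, 2187^4≡477, 2187^8≡1801, 2187^16≡2288, 2187^32≡876, 2187^64≡2017, 2187^128≡1658, 2187^256≡1431, 2187^512≡2101, 2187^1024≡1924, 2187^2048≡1953
2941 = 2048 + 512 + 256 + 64 + 32 + 16 + 8 + 4 + 1, so 2187^2941 ≡ 1953·2101·1431·2017·876·2288·1801·477·2187 ≡ 1749 (mod 3527)
R · y^e mod p:
Squares mod 3527: 81^1≡81, 81^2≡3034, 81^4≡3213, 81^8≡3367, 81^16≡911, 81^32≡1076, 81^64≡920, 81^128≡3447, 81^256≡2873, 81^512≡949, 81^1024≡1216, 81^2048≡843
2502 = 2048 + 256 + 128 + 64 + 4 + 2, so 81^2502 ≡ 843·2873·3447·920·3213·3034 ≡ 583 (mod 3527)
5·583 = 2915 ≡ 2915 (mod 3527)
1749 ≠ 2915; the check fails.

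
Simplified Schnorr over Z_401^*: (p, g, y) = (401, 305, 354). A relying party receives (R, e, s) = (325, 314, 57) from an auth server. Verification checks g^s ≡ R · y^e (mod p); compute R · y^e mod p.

Squares mod 401: 354^1≡354, 354^2≡204, 354^4≡313, 354^8≡125, 354^16≡387, 354^32≡196, 354^64≡321, 354^128≡385, 354^256≡256
314 = 256 + 32 + 16 + 8 + 2, so 354^314 ≡ 256·196·387·125·204 ≡ 4 (mod 401)
R · y^e ≡ 325·4 = 1300 ≡ 97 (mod 401)

97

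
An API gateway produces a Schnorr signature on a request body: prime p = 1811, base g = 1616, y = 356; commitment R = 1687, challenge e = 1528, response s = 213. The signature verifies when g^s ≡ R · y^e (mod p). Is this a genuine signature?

g^s mod p:
1616^2 = 2611456 ≡ 1805
1616^4 ≡ 1805^2 = 3258025 ≡ 36
1616^8 ≡ 36^2 = 1296
1616^16 ≡ 1296^2 = 1679616 ≡ 819
1616^32 ≡ 819^2 = 670761 ≡ 691
1616^64 ≡ 691^2 = 477481 ≡ 1188
1616^128 ≡ 1188^2 = 1411344 ≡ 575
213 = 128 + 64 + 16 + 4 + 1, so 1616^213 ≡ 575·1188·819·36·1616 ≡ 419 (mod 1811)
R · y^e mod p:
356^2 = 126736 ≡ 1777
356^4 ≡ 1777^2 = 3157729 ≡ 1156
356^8 ≡ 1156^2 = 1336336 ≡ 1629
356^16 ≡ 1629^2 = 2653641 ≡ 526
356^32 ≡ 526^2 = 276676 ≡ 1404
356^64 ≡ 1404^2 = 1971216 ≡ 848
356^128 ≡ 848^2 = 719104 ≡ 137
356^256 ≡ 137^2 = 18769 ≡ 659
356^512 ≡ 659^2 = 434281 ≡ 1452
356^1024 ≡ 1452^2 = 2108304 ≡ 300
1528 = 1024 + 256 + 128 + 64 + 32 + 16 + 8, so 356^1528 ≡ 300·659·137·848·1404·526·1629 ≡ 1348 (mod 1811)
1687·1348 = 2274076 ≡ 1271 (mod 1811)
419 ≠ 1271; the check fails.

forged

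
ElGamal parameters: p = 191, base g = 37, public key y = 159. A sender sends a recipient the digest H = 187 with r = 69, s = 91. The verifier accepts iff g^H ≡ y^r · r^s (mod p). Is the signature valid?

invalid

Left side g^H mod p:
37^187 mod 191 = 186
Right side y^r · r^s mod p:
159^69 mod 191 = 70
69^91 mod 191 = 153
70·153 = 10710 ≡ 14 (mod 191)
186 ≠ 14, so verification fails.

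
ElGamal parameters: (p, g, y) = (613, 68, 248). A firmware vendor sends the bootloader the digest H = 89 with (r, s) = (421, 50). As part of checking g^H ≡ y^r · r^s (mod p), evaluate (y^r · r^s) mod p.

248^2 = 61504 ≡ 204
248^4 ≡ 204^2 = 41616 ≡ 545
248^8 ≡ 545^2 = 297025 ≡ 333
248^16 ≡ 333^2 = 110889 ≡ 549
248^32 ≡ 549^2 = 301401 ≡ 418
248^64 ≡ 418^2 = 174724 ≡ 19
248^128 ≡ 19^2 = 361
248^256 ≡ 361^2 = 130321 ≡ 365
421 = 256 + 128 + 32 + 4 + 1, so 248^421 ≡ 365·361·418·545·248 ≡ 594 (mod 613)
421^2 = 177241 ≡ 84
421^4 ≡ 84^2 = 7056 ≡ 313
421^8 ≡ 313^2 = 97969 ≡ 502
421^16 ≡ 502^2 = 252004 ≡ 61
421^32 ≡ 61^2 = 3721 ≡ 43
50 = 32 + 16 + 2, so 421^50 ≡ 43·61·84 ≡ 265 (mod 613)
y^r · r^s ≡ 594·265 = 157410 ≡ 482 (mod 613)

482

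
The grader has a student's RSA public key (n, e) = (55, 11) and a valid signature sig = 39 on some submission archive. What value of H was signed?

39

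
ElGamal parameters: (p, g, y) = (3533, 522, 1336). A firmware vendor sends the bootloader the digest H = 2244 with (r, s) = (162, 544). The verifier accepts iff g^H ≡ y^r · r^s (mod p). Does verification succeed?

passes

Left side g^H mod p:
522^2 = 272484 ≡ 443
522^4 ≡ 443^2 = 196249 ≡ 1934
522^8 ≡ 1934^2 = 3740356 ≡ 2442
522^16 ≡ 2442^2 = 5963364 ≡ 3193
522^32 ≡ 3193^2 = 10195249 ≡ 2544
522^64 ≡ 2544^2 = 6471936 ≡ 3013
522^128 ≡ 3013^2 = 9078169 ≡ 1892
522^256 ≡ 1892^2 = 3579664 ≡ 735
522^512 ≡ 735^2 = 540225 ≡ 3209
522^1024 ≡ 3209^2 = 10297681 ≡ 2519
522^2048 ≡ 2519^2 = 6345361 ≡ 93
2244 = 2048 + 128 + 64 + 4, so 522^2244 ≡ 93·1892·3013·1934 ≡ 1303 (mod 3533)
Right side y^r · r^s mod p:
1336^2 = 1784896 ≡ 731
1336^4 ≡ 731^2 = 534361 ≡ 878
1336^8 ≡ 878^2 = 770884 ≡ 690
1336^16 ≡ 690^2 = 476100 ≡ 2678
1336^32 ≡ 2678^2 = 7171684 ≡ 3227
1336^64 ≡ 3227^2 = 10413529 ≡ 1778
1336^128 ≡ 1778^2 = 3161284 ≡ 2782
162 = 128 + 32 + 2, so 1336^162 ≡ 2782·3227·731 ≡ 1102 (mod 3533)
162^2 = 26244 ≡ 1513
162^4 ≡ 1513^2 = 2289169 ≡ 3318
162^8 ≡ 3318^2 = 11009124 ≡ 296
162^16 ≡ 296^2 = 87616 ≡ 2824
162^32 ≡ 2824^2 = 7974976 ≡ 995
162^64 ≡ 995^2 = 990025 ≡ 785
162^128 ≡ 785^2 = 616225 ≡ 1483
162^256 ≡ 1483^2 = 2199289 ≡ 1763
162^512 ≡ 1763^2 = 3108169 ≡ 2662
544 = 512 + 32, so 162^544 ≡ 2662·995 ≡ 2473 (mod 3533)
1102·2473 = 2725246 ≡ 1303 (mod 3533)
1303 ≡ 1303 (mod 3533), so the signature is genuine.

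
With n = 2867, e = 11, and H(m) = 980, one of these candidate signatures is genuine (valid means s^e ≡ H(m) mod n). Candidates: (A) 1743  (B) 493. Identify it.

Candidate A: 1743^2 = 3038049 ≡ 1896; 1743^4 ≡ 1896^2 = 3594816 ≡ 2465; 1743^8 ≡ 2465^2 = 6076225 ≡ 1052; 11 = 8 + 2 + 1, so 1743^11 ≡ 1052·1896·1743 ≡ 917 (mod 2867)
Candidate B: 493^2 = 243049 ≡ 2221; 493^4 ≡ 2221^2 = 4932841 ≡ 1601; 493^8 ≡ 1601^2 = 2563201 ≡ 103; 11 = 8 + 2 + 1, so 493^11 ≡ 103·2221·493 ≡ 980 (mod 2867)
  → matches H(m) = 980

B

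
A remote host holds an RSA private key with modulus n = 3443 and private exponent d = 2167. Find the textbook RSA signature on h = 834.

h^2 ≡ 834^2 = 695556 ≡ 70
h^4 ≡ 70^2 = 4900 ≡ 1457
h^8 ≡ 1457^2 = 2122849 ≡ 1961
h^16 ≡ 1961^2 = 3845521 ≡ 3133
h^32 ≡ 3133^2 = 9815689 ≡ 3139
h^64 ≡ 3139^2 = 9853321 ≡ 2898
h^128 ≡ 2898^2 = 8398404 ≡ 927
h^256 ≡ 927^2 = 859329 ≡ 2022
h^512 ≡ 2022^2 = 4088484 ≡ 1643
h^1024 ≡ 1643^2 = 2699449 ≡ 137
h^2048 ≡ 137^2 = 18769 ≡ 1554
2167 = 2048 + 64 + 32 + 16 + 4 + 2 + 1, so h^2167 ≡ 1554·2898·3139·3133·1457·70·834 ≡ 2347 (mod 3443)

2347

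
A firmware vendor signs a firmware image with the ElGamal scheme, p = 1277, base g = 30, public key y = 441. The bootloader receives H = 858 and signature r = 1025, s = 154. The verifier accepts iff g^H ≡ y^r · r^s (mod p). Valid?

Left side g^H mod p:
30^2 = 900
30^4 ≡ 900^2 = 810000 ≡ 382
30^8 ≡ 382^2 = 145924 ≡ 346
30^16 ≡ 346^2 = 119716 ≡ 955
30^32 ≡ 955^2 = 912025 ≡ 247
30^64 ≡ 247^2 = 61009 ≡ 990
30^128 ≡ 990^2 = 980100 ≡ 641
30^256 ≡ 641^2 = 410881 ≡ 964
30^512 ≡ 964^2 = 929296 ≡ 917
858 = 512 + 256 + 64 + 16 + 8 + 2, so 30^858 ≡ 917·964·990·955·346·900 ≡ 255 (mod 1277)
Right side y^r · r^s mod p:
441^2 = 194481 ≡ 377
441^4 ≡ 377^2 = 142129 ≡ 382
441^8 ≡ 382^2 = 145924 ≡ 346
441^16 ≡ 346^2 = 119716 ≡ 955
441^32 ≡ 955^2 = 912025 ≡ 247
441^64 ≡ 247^2 = 61009 ≡ 990
441^128 ≡ 990^2 = 980100 ≡ 641
441^256 ≡ 641^2 = 410881 ≡ 964
441^512 ≡ 964^2 = 929296 ≡ 917
441^1024 ≡ 917^2 = 840889 ≡ 623
1025 = 1024 + 1, so 441^1025 ≡ 623·441 ≡ 188 (mod 1277)
1025^2 = 1050625 ≡ 931
1025^4 ≡ 931^2 = 866761 ≡ 955
1025^8 ≡ 955^2 = 912025 ≡ 247
1025^16 ≡ 247^2 = 61009 ≡ 990
1025^32 ≡ 990^2 = 980100 ≡ 641
1025^64 ≡ 641^2 = 410881 ≡ 964
1025^128 ≡ 964^2 = 929296 ≡ 917
154 = 128 + 16 + 8 + 2, so 1025^154 ≡ 917·990·247·931 ≡ 144 (mod 1277)
188·144 = 27072 ≡ 255 (mod 1277)
255 ≡ 255 (mod 1277), so the signature is genuine.

yes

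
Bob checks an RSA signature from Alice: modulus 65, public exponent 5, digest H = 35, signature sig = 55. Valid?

Squares mod 65: sig^1≡55, sig^2≡35, sig^4≡55
5 = 4 + 1, so sig^5 ≡ 55·55 ≡ 35 (mod 65)
sig^5 mod 65 = 35 matches H.

yes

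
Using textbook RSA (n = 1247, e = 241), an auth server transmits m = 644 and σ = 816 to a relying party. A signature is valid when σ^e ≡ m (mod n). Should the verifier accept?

accept

σ^241 mod 1247 = 644
644 = m, so the signature checks out.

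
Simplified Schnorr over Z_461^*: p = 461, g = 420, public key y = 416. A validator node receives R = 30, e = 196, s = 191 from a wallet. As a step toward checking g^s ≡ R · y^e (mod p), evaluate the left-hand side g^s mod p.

420^2 = 176400 ≡ 298
420^4 ≡ 298^2 = 88804 ≡ 292
420^8 ≡ 292^2 = 85264 ≡ 440
420^16 ≡ 440^2 = 193600 ≡ 441
420^32 ≡ 441^2 = 194481 ≡ 400
420^64 ≡ 400^2 = 160000 ≡ 33
420^128 ≡ 33^2 = 1089 ≡ 167
191 = 128 + 32 + 16 + 8 + 4 + 2 + 1, so 420^191 ≡ 167·400·441·440·292·298·420 ≡ 23 (mod 461)

23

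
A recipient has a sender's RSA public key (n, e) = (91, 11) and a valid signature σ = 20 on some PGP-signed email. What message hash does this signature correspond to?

41

σ^2 ≡ 20^2 = 400 ≡ 36
σ^4 ≡ 36^2 = 1296 ≡ 22
σ^8 ≡ 22^2 = 484 ≡ 29
11 = 8 + 2 + 1, so σ^11 ≡ 29·36·20 ≡ 41 (mod 91)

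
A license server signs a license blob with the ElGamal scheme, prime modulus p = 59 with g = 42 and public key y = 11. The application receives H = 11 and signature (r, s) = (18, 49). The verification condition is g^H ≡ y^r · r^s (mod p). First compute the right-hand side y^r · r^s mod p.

32

Squares mod 59: 11^1≡11, 11^2≡3, 11^4≡9, 11^8≡22, 11^16≡12
18 = 16 + 2, so 11^18 ≡ 12·3 ≡ 36 (mod 59)
Squares mod 59: 18^1≡18, 18^2≡29, 18^4≡15, 18^8≡48, 18^16≡3, 18^32≡9
49 = 32 + 16 + 1, so 18^49 ≡ 9·3·18 ≡ 14 (mod 59)
y^r · r^s ≡ 36·14 = 504 ≡ 32 (mod 59)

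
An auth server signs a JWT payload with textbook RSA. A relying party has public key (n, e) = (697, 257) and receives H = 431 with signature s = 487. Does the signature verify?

does not verify

s^2 ≡ 487^2 = 237169 ≡ 189
s^4 ≡ 189^2 = 35721 ≡ 174
s^8 ≡ 174^2 = 30276 ≡ 305
s^16 ≡ 305^2 = 93025 ≡ 324
s^32 ≡ 324^2 = 104976 ≡ 426
s^64 ≡ 426^2 = 181476 ≡ 256
s^128 ≡ 256^2 = 65536 ≡ 18
s^256 ≡ 18^2 = 324
257 = 256 + 1, so s^257 ≡ 324·487 ≡ 266 (mod 697)
266 ≠ 431, so verification fails.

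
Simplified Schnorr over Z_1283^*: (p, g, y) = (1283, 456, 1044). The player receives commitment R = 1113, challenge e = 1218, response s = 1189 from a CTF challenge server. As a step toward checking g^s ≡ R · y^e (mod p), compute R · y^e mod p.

Squares mod 1283: 1044^1≡1044, 1044^2≡669, 1044^4≡1077, 1044^8≡97, 1044^16≡428, 1044^32≡998, 1044^64≡396, 1044^128≡290, 1044^256≡705, 1044^512≡504, 1044^1024≡1265
1218 = 1024 + 128 + 64 + 2, so 1044^1218 ≡ 1265·290·396·669 ≡ 81 (mod 1283)
R · y^e ≡ 1113·81 = 90153 ≡ 343 (mod 1283)

343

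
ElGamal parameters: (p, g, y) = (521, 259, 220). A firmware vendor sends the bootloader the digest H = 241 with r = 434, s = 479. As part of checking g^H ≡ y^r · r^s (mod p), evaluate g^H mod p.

259^2 = 67081 ≡ 393
259^4 ≡ 393^2 = 154449 ≡ 233
259^8 ≡ 233^2 = 54289 ≡ 105
259^16 ≡ 105^2 = 11025 ≡ 84
259^32 ≡ 84^2 = 7056 ≡ 283
259^64 ≡ 283^2 = 80089 ≡ 376
259^128 ≡ 376^2 = 141376 ≡ 185
241 = 128 + 64 + 32 + 16 + 1, so 259^241 ≡ 185·376·283·84·259 ≡ 68 (mod 521)

68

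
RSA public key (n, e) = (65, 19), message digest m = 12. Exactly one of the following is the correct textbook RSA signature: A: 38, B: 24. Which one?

A

Candidate A: 38^2 = 1444 ≡ 14; 38^4 ≡ 14^2 = 196 ≡ 1; 38^8 ≡ 1^2 = 1; 38^16 ≡ 1^2 = 1; 19 = 16 + 2 + 1, so 38^19 ≡ 1·14·38 ≡ 12 (mod 65)
  → matches m = 12
Candidate B: 24^2 = 576 ≡ 56; 24^4 ≡ 56^2 = 3136 ≡ 16; 24^8 ≡ 16^2 = 256 ≡ 61; 24^16 ≡ 61^2 = 3721 ≡ 16; 19 = 16 + 2 + 1, so 24^19 ≡ 16·56·24 ≡ 54 (mod 65)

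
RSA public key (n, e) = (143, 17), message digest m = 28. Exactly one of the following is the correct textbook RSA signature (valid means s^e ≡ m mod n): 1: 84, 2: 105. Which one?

1

Candidate 1: Squares mod 143: 84^1≡84, 84^2≡49, 84^4≡113, 84^8≡42, 84^16≡48; 17 = 16 + 1, so 84^17 ≡ 48·84 ≡ 28 (mod 143)
  → matches m = 28
Candidate 2: Squares mod 143: 105^1≡105, 105^2≡14, 105^4≡53, 105^8≡92, 105^16≡27; 17 = 16 + 1, so 105^17 ≡ 27·105 ≡ 118 (mod 143)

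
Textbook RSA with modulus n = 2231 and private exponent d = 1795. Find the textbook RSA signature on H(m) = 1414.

1351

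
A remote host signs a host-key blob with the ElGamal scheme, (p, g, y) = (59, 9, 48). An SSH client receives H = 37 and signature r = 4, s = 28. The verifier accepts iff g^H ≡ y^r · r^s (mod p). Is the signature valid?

Left side g^H mod p:
9^2 = 81 ≡ 22
9^4 ≡ 22^2 = 484 ≡ 12
9^8 ≡ 12^2 = 144 ≡ 26
9^16 ≡ 26^2 = 676 ≡ 27
9^32 ≡ 27^2 = 729 ≡ 21
37 = 32 + 4 + 1, so 9^37 ≡ 21·12·9 ≡ 26 (mod 59)
Right side y^r · r^s mod p:
48^2 = 2304 ≡ 3
48^4 ≡ 3^2 = 9
4^2 = 16
4^4 ≡ 16^2 = 256 ≡ 20
4^8 ≡ 20^2 = 400 ≡ 46
4^16 ≡ 46^2 = 2116 ≡ 51
28 = 16 + 8 + 4, so 4^28 ≡ 51·46·20 ≡ 15 (mod 59)
9·15 = 135 ≡ 17 (mod 59)
26 ≠ 17, so verification fails.

invalid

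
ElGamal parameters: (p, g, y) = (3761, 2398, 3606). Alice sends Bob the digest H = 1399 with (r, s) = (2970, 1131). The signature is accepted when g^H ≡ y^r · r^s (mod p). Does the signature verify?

verifies

Left side g^H mod p:
2398^2 = 5750404 ≡ 3596
2398^4 ≡ 3596^2 = 12931216 ≡ 898
2398^8 ≡ 898^2 = 806404 ≡ 1550
2398^16 ≡ 1550^2 = 2402500 ≡ 2982
2398^32 ≡ 2982^2 = 8892324 ≡ 1320
2398^64 ≡ 1320^2 = 1742400 ≡ 1057
2398^128 ≡ 1057^2 = 1117249 ≡ 232
2398^256 ≡ 232^2 = 53824 ≡ 1170
2398^512 ≡ 1170^2 = 1368900 ≡ 3657
2398^1024 ≡ 3657^2 = 13373649 ≡ 3294
1399 = 1024 + 256 + 64 + 32 + 16 + 4 + 2 + 1, so 2398^1399 ≡ 3294·1170·1057·1320·2982·898·3596·2398 ≡ 1631 (mod 3761)
Right side y^r · r^s mod p:
3606^2 = 13003236 ≡ 1459
3606^4 ≡ 1459^2 = 2128681 ≡ 3716
3606^8 ≡ 3716^2 = 13808656 ≡ 2025
3606^16 ≡ 2025^2 = 4100625 ≡ 1135
3606^32 ≡ 1135^2 = 1288225 ≡ 1963
3606^64 ≡ 1963^2 = 3853369 ≡ 2105
3606^128 ≡ 2105^2 = 4431025 ≡ 567
3606^256 ≡ 567^2 = 321489 ≡ 1804
3606^512 ≡ 1804^2 = 3254416 ≡ 1151
3606^1024 ≡ 1151^2 = 1324801 ≡ 929
3606^2048 ≡ 929^2 = 863041 ≡ 1772
2970 = 2048 + 512 + 256 + 128 + 16 + 8 + 2, so 3606^2970 ≡ 1772·1151·1804·567·1135·2025·1459 ≡ 423 (mod 3761)
2970^2 = 8820900 ≡ 1355
2970^4 ≡ 1355^2 = 1836025 ≡ 657
2970^8 ≡ 657^2 = 431649 ≡ 2895
2970^16 ≡ 2895^2 = 8381025 ≡ 1517
2970^32 ≡ 1517^2 = 2301289 ≡ 3318
2970^64 ≡ 3318^2 = 11009124 ≡ 677
2970^128 ≡ 677^2 = 458329 ≡ 3248
2970^256 ≡ 3248^2 = 10549504 ≡ 3660
2970^512 ≡ 3660^2 = 13395600 ≡ 2679
2970^1024 ≡ 2679^2 = 7177041 ≡ 1053
1131 = 1024 + 64 + 32 + 8 + 2 + 1, so 2970^1131 ≡ 1053·677·3318·2895·1355·2970 ≡ 1382 (mod 3761)
423·1382 = 584586 ≡ 1631 (mod 3761)
1631 ≡ 1631 (mod 3761), so the signature is genuine.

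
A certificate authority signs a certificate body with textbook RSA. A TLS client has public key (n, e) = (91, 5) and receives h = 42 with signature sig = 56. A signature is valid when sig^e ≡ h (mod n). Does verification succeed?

fails

Squares mod 91: sig^1≡56, sig^2≡42, sig^4≡35
5 = 4 + 1, so sig^5 ≡ 35·56 ≡ 49 (mod 91)
49 ≠ 42, so verification fails.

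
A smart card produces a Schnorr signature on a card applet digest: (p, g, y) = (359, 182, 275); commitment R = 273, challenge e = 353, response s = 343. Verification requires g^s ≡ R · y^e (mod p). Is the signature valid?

valid

g^s mod p:
182^2 = 33124 ≡ 96
182^4 ≡ 96^2 = 9216 ≡ 241
182^8 ≡ 241^2 = 58081 ≡ 282
182^16 ≡ 282^2 = 79524 ≡ 185
182^32 ≡ 185^2 = 34225 ≡ 120
182^64 ≡ 120^2 = 14400 ≡ 40
182^128 ≡ 40^2 = 1600 ≡ 164
182^256 ≡ 164^2 = 26896 ≡ 330
343 = 256 + 64 + 16 + 4 + 2 + 1, so 182^343 ≡ 330·40·185·241·96·182 ≡ 131 (mod 359)
R · y^e mod p:
275^2 = 75625 ≡ 235
275^4 ≡ 235^2 = 55225 ≡ 298
275^8 ≡ 298^2 = 88804 ≡ 131
275^16 ≡ 131^2 = 17161 ≡ 288
275^32 ≡ 288^2 = 82944 ≡ 15
275^64 ≡ 15^2 = 225
275^128 ≡ 225^2 = 50625 ≡ 6
275^256 ≡ 6^2 = 36
353 = 256 + 64 + 32 + 1, so 275^353 ≡ 36·225·15·275 ≡ 11 (mod 359)
273·11 = 3003 ≡ 131 (mod 359)
131 ≡ 131 (mod 359); signature holds.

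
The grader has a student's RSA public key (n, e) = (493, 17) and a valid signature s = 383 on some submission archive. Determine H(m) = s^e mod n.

332

s^2 ≡ 383^2 = 146689 ≡ 268
s^4 ≡ 268^2 = 71824 ≡ 339
s^8 ≡ 339^2 = 114921 ≡ 52
s^16 ≡ 52^2 = 2704 ≡ 239
17 = 16 + 1, so s^17 ≡ 239·383 ≡ 332 (mod 493)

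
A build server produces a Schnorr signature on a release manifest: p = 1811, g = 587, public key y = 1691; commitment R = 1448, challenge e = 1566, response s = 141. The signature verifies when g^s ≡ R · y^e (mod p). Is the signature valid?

g^s mod p:
587^2 = 344569 ≡ 479
587^4 ≡ 479^2 = 229441 ≡ 1255
587^8 ≡ 1255^2 = 1575025 ≡ 1266
587^16 ≡ 1266^2 = 1602756 ≡ 21
587^32 ≡ 21^2 = 441
587^64 ≡ 441^2 = 194481 ≡ 704
587^128 ≡ 704^2 = 495616 ≡ 1213
141 = 128 + 8 + 4 + 1, so 587^141 ≡ 1213·1266·1255·587 ≡ 275 (mod 1811)
R · y^e mod p:
1691^2 = 2859481 ≡ 1723
1691^4 ≡ 1723^2 = 2968729 ≡ 500
1691^8 ≡ 500^2 = 250000 ≡ 82
1691^16 ≡ 82^2 = 6724 ≡ 1291
1691^32 ≡ 1291^2 = 1666681 ≡ 561
1691^64 ≡ 561^2 = 314721 ≡ 1418
1691^128 ≡ 1418^2 = 2010724 ≡ 514
1691^256 ≡ 514^2 = 264196 ≡ 1601
1691^512 ≡ 1601^2 = 2563201 ≡ 636
1691^1024 ≡ 636^2 = 404496 ≡ 643
1566 = 1024 + 512 + 16 + 8 + 4 + 2, so 1691^1566 ≡ 643·636·1291·82·500·1723 ≡ 1702 (mod 1811)
1448·1702 = 2464496 ≡ 1536 (mod 1811)
275 ≠ 1536; the check fails.

invalid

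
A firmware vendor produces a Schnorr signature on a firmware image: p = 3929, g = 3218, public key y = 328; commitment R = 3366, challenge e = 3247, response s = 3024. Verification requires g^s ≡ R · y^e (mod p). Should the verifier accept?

g^s mod p:
3218^2 = 10355524 ≡ 2609
3218^4 ≡ 2609^2 = 6806881 ≡ 1853
3218^8 ≡ 1853^2 = 3433609 ≡ 3592
3218^16 ≡ 3592^2 = 12902464 ≡ 3557
3218^32 ≡ 3557^2 = 12652249 ≡ 869
3218^64 ≡ 869^2 = 755161 ≡ 793
3218^128 ≡ 793^2 = 628849 ≡ 209
3218^256 ≡ 209^2 = 43681 ≡ 462
3218^512 ≡ 462^2 = 213444 ≡ 1278
3218^1024 ≡ 1278^2 = 1633284 ≡ 2749
3218^2048 ≡ 2749^2 = 7557001 ≡ 1534
3024 = 2048 + 512 + 256 + 128 + 64 + 16, so 3218^3024 ≡ 1534·1278·462·209·793·3557 ≡ 3499 (mod 3929)
R · y^e mod p:
328^2 = 107584 ≡ 1501
328^4 ≡ 1501^2 = 2253001 ≡ 1684
328^8 ≡ 1684^2 = 2835856 ≡ 3047
328^16 ≡ 3047^2 = 9284209 ≡ 3911
328^32 ≡ 3911^2 = 15295921 ≡ 324
328^64 ≡ 324^2 = 104976 ≡ 2822
328^128 ≡ 2822^2 = 7963684 ≡ 3530
328^256 ≡ 3530^2 = 12460900 ≡ 2041
328^512 ≡ 2041^2 = 4165681 ≡ 941
328^1024 ≡ 941^2 = 885481 ≡ 1456
328^2048 ≡ 1456^2 = 2119936 ≡ 2205
3247 = 2048 + 1024 + 128 + 32 + 8 + 4 + 2 + 1, so 328^3247 ≡ 2205·1456·3530·324·3047·1684·1501·328 ≡ 3593 (mod 3929)
3366·3593 = 12094038 ≡ 576 (mod 3929)
3499 ≠ 576; the check fails.

reject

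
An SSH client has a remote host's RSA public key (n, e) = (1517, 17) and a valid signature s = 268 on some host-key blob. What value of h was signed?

1254

s^2 ≡ 268^2 = 71824 ≡ 525
s^4 ≡ 525^2 = 275625 ≡ 1048
s^8 ≡ 1048^2 = 1098304 ≡ 1513
s^16 ≡ 1513^2 = 2289169 ≡ 16
17 = 16 + 1, so s^17 ≡ 16·268 ≡ 1254 (mod 1517)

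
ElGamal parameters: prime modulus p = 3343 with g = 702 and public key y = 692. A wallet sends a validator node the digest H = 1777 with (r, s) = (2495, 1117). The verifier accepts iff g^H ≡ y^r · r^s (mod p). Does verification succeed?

Left side g^H mod p:
702^2 = 492804 ≡ 1383
702^4 ≡ 1383^2 = 1912689 ≡ 493
702^8 ≡ 493^2 = 243049 ≡ 2353
702^16 ≡ 2353^2 = 5536609 ≡ 601
702^32 ≡ 601^2 = 361201 ≡ 157
702^64 ≡ 157^2 = 24649 ≡ 1248
702^128 ≡ 1248^2 = 1557504 ≡ 3009
702^256 ≡ 3009^2 = 9054081 ≡ 1237
702^512 ≡ 1237^2 = 1530169 ≡ 2418
702^1024 ≡ 2418^2 = 5846724 ≡ 3160
1777 = 1024 + 512 + 128 + 64 + 32 + 16 + 1, so 702^1777 ≡ 3160·2418·3009·1248·157·601·702 ≡ 2707 (mod 3343)
Right side y^r · r^s mod p:
692^2 = 478864 ≡ 815
692^4 ≡ 815^2 = 664225 ≡ 2311
692^8 ≡ 2311^2 = 5340721 ≡ 1950
692^16 ≡ 1950^2 = 3802500 ≡ 1509
692^32 ≡ 1509^2 = 2277081 ≡ 498
692^64 ≡ 498^2 = 248004 ≡ 622
692^128 ≡ 622^2 = 386884 ≡ 2439
692^256 ≡ 2439^2 = 5948721 ≡ 1524
692^512 ≡ 1524^2 = 2322576 ≡ 2534
692^1024 ≡ 2534^2 = 6421156 ≡ 2596
692^2048 ≡ 2596^2 = 6739216 ≡ 3071
2495 = 2048 + 256 + 128 + 32 + 16 + 8 + 4 + 2 + 1, so 692^2495 ≡ 3071·1524·2439·498·1509·1950·2311·815·692 ≡ 1658 (mod 3343)
2495^2 = 6225025 ≡ 359
2495^4 ≡ 359^2 = 128881 ≡ 1847
2495^8 ≡ 1847^2 = 3411409 ≡ 1549
2495^16 ≡ 1549^2 = 2399401 ≡ 2470
2495^32 ≡ 2470^2 = 6100900 ≡ 3268
2495^64 ≡ 3268^2 = 10679824 ≡ 2282
2495^128 ≡ 2282^2 = 5207524 ≡ 2473
2495^256 ≡ 2473^2 = 6115729 ≡ 1382
2495^512 ≡ 1382^2 = 1909924 ≡ 1071
2495^1024 ≡ 1071^2 = 1147041 ≡ 392
1117 = 1024 + 64 + 16 + 8 + 4 + 1, so 2495^1117 ≡ 392·2282·2470·1549·1847·2495 ≡ 1176 (mod 3343)
1658·1176 = 1949808 ≡ 839 (mod 3343)
2707 ≠ 839, so verification fails.

fails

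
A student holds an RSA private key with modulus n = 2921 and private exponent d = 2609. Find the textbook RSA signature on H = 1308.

H^2 ≡ 1308^2 = 1710864 ≡ 2079
H^4 ≡ 2079^2 = 4322241 ≡ 2082
H^8 ≡ 2082^2 = 4334724 ≡ 2881
H^16 ≡ 2881^2 = 8300161 ≡ 1600
H^32 ≡ 1600^2 = 2560000 ≡ 1204
H^64 ≡ 1204^2 = 1449616 ≡ 800
H^128 ≡ 800^2 = 640000 ≡ 301
H^256 ≡ 301^2 = 90601 ≡ 50
H^512 ≡ 50^2 = 2500
H^1024 ≡ 2500^2 = 6250000 ≡ 1981
H^2048 ≡ 1981^2 = 3924361 ≡ 1458
2609 = 2048 + 512 + 32 + 16 + 1, so H^2609 ≡ 1458·2500·1204·1600·1308 ≡ 1900 (mod 2921)

1900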